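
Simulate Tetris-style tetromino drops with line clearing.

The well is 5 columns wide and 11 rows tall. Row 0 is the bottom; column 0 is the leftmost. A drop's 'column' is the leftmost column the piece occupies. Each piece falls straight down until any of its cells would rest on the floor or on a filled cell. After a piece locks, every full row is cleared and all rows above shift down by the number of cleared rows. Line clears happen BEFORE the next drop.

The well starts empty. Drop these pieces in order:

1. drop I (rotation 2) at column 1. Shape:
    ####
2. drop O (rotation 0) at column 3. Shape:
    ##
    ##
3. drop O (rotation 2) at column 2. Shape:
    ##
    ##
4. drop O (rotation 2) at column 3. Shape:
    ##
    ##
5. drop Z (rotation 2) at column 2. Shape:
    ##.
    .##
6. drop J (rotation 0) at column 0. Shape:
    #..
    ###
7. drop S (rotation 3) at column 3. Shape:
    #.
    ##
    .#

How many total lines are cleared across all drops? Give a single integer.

Drop 1: I rot2 at col 1 lands with bottom-row=0; cleared 0 line(s) (total 0); column heights now [0 1 1 1 1], max=1
Drop 2: O rot0 at col 3 lands with bottom-row=1; cleared 0 line(s) (total 0); column heights now [0 1 1 3 3], max=3
Drop 3: O rot2 at col 2 lands with bottom-row=3; cleared 0 line(s) (total 0); column heights now [0 1 5 5 3], max=5
Drop 4: O rot2 at col 3 lands with bottom-row=5; cleared 0 line(s) (total 0); column heights now [0 1 5 7 7], max=7
Drop 5: Z rot2 at col 2 lands with bottom-row=7; cleared 0 line(s) (total 0); column heights now [0 1 9 9 8], max=9
Drop 6: J rot0 at col 0 lands with bottom-row=9; cleared 0 line(s) (total 0); column heights now [11 10 10 9 8], max=11
Drop 7: S rot3 at col 3 lands with bottom-row=8; cleared 1 line(s) (total 1); column heights now [10 1 9 10 9], max=10

Answer: 1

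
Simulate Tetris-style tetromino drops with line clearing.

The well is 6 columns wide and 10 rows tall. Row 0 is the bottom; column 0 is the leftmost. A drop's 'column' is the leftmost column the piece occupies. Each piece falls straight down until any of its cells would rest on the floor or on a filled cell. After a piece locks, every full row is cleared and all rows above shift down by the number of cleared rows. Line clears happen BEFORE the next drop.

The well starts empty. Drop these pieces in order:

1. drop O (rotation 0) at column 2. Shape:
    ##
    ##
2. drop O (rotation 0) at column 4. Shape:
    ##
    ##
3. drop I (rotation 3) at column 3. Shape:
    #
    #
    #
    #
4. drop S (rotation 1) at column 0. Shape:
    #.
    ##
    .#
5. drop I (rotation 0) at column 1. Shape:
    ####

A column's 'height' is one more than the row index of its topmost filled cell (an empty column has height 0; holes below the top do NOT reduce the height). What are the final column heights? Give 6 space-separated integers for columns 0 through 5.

Drop 1: O rot0 at col 2 lands with bottom-row=0; cleared 0 line(s) (total 0); column heights now [0 0 2 2 0 0], max=2
Drop 2: O rot0 at col 4 lands with bottom-row=0; cleared 0 line(s) (total 0); column heights now [0 0 2 2 2 2], max=2
Drop 3: I rot3 at col 3 lands with bottom-row=2; cleared 0 line(s) (total 0); column heights now [0 0 2 6 2 2], max=6
Drop 4: S rot1 at col 0 lands with bottom-row=0; cleared 1 line(s) (total 1); column heights now [2 1 1 5 1 1], max=5
Drop 5: I rot0 at col 1 lands with bottom-row=5; cleared 0 line(s) (total 1); column heights now [2 6 6 6 6 1], max=6

Answer: 2 6 6 6 6 1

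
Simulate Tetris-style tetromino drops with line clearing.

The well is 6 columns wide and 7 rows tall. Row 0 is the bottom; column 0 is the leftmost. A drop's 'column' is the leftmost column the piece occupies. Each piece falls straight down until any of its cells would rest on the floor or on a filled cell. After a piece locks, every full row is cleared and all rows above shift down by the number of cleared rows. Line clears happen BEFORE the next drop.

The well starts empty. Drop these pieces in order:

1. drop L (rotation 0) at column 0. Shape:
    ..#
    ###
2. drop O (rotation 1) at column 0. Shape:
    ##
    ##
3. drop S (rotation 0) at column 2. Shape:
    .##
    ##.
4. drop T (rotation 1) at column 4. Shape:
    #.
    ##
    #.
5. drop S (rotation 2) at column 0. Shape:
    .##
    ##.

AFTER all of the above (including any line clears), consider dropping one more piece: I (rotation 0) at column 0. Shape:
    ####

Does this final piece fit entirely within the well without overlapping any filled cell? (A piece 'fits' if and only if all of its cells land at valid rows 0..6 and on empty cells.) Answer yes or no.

Drop 1: L rot0 at col 0 lands with bottom-row=0; cleared 0 line(s) (total 0); column heights now [1 1 2 0 0 0], max=2
Drop 2: O rot1 at col 0 lands with bottom-row=1; cleared 0 line(s) (total 0); column heights now [3 3 2 0 0 0], max=3
Drop 3: S rot0 at col 2 lands with bottom-row=2; cleared 0 line(s) (total 0); column heights now [3 3 3 4 4 0], max=4
Drop 4: T rot1 at col 4 lands with bottom-row=4; cleared 0 line(s) (total 0); column heights now [3 3 3 4 7 6], max=7
Drop 5: S rot2 at col 0 lands with bottom-row=3; cleared 0 line(s) (total 0); column heights now [4 5 5 4 7 6], max=7
Test piece I rot0 at col 0 (width 4): heights before test = [4 5 5 4 7 6]; fits = True

Answer: yes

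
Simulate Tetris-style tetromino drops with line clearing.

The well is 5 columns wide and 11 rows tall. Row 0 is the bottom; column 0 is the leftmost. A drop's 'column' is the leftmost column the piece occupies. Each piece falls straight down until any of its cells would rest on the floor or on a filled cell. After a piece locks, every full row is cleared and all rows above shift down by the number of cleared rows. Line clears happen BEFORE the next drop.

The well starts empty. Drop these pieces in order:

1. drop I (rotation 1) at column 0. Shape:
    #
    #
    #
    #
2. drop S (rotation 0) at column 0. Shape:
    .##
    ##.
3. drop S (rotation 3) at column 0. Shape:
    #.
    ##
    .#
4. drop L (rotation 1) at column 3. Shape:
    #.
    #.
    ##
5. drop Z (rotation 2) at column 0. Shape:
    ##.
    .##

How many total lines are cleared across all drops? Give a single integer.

Drop 1: I rot1 at col 0 lands with bottom-row=0; cleared 0 line(s) (total 0); column heights now [4 0 0 0 0], max=4
Drop 2: S rot0 at col 0 lands with bottom-row=4; cleared 0 line(s) (total 0); column heights now [5 6 6 0 0], max=6
Drop 3: S rot3 at col 0 lands with bottom-row=6; cleared 0 line(s) (total 0); column heights now [9 8 6 0 0], max=9
Drop 4: L rot1 at col 3 lands with bottom-row=0; cleared 0 line(s) (total 0); column heights now [9 8 6 3 1], max=9
Drop 5: Z rot2 at col 0 lands with bottom-row=8; cleared 0 line(s) (total 0); column heights now [10 10 9 3 1], max=10

Answer: 0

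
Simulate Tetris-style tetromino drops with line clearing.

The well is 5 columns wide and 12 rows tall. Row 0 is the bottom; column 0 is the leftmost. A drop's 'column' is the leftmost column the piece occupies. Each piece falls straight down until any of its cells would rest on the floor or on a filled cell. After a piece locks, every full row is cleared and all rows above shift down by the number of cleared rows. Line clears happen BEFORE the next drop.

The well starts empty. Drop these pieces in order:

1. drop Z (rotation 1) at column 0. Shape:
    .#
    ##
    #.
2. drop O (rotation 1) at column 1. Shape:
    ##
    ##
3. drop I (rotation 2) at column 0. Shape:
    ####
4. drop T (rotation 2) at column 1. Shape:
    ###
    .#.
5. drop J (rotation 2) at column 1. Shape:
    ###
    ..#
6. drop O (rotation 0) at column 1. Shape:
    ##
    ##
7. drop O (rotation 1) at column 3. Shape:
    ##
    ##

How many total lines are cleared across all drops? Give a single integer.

Answer: 0

Derivation:
Drop 1: Z rot1 at col 0 lands with bottom-row=0; cleared 0 line(s) (total 0); column heights now [2 3 0 0 0], max=3
Drop 2: O rot1 at col 1 lands with bottom-row=3; cleared 0 line(s) (total 0); column heights now [2 5 5 0 0], max=5
Drop 3: I rot2 at col 0 lands with bottom-row=5; cleared 0 line(s) (total 0); column heights now [6 6 6 6 0], max=6
Drop 4: T rot2 at col 1 lands with bottom-row=6; cleared 0 line(s) (total 0); column heights now [6 8 8 8 0], max=8
Drop 5: J rot2 at col 1 lands with bottom-row=8; cleared 0 line(s) (total 0); column heights now [6 10 10 10 0], max=10
Drop 6: O rot0 at col 1 lands with bottom-row=10; cleared 0 line(s) (total 0); column heights now [6 12 12 10 0], max=12
Drop 7: O rot1 at col 3 lands with bottom-row=10; cleared 0 line(s) (total 0); column heights now [6 12 12 12 12], max=12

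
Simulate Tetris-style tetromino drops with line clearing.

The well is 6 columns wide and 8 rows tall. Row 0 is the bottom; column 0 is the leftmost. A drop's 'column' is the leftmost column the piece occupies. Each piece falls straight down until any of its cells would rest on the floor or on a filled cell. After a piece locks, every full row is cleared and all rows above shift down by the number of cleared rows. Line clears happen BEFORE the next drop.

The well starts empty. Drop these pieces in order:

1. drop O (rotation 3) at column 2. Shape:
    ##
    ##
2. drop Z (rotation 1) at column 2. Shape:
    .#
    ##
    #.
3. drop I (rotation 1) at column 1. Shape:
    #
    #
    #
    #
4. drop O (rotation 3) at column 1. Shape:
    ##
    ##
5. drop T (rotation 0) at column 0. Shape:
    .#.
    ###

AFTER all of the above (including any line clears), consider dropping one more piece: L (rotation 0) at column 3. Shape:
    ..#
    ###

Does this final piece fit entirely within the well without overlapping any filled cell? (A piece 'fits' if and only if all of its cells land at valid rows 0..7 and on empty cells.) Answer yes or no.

Drop 1: O rot3 at col 2 lands with bottom-row=0; cleared 0 line(s) (total 0); column heights now [0 0 2 2 0 0], max=2
Drop 2: Z rot1 at col 2 lands with bottom-row=2; cleared 0 line(s) (total 0); column heights now [0 0 4 5 0 0], max=5
Drop 3: I rot1 at col 1 lands with bottom-row=0; cleared 0 line(s) (total 0); column heights now [0 4 4 5 0 0], max=5
Drop 4: O rot3 at col 1 lands with bottom-row=4; cleared 0 line(s) (total 0); column heights now [0 6 6 5 0 0], max=6
Drop 5: T rot0 at col 0 lands with bottom-row=6; cleared 0 line(s) (total 0); column heights now [7 8 7 5 0 0], max=8
Test piece L rot0 at col 3 (width 3): heights before test = [7 8 7 5 0 0]; fits = True

Answer: yes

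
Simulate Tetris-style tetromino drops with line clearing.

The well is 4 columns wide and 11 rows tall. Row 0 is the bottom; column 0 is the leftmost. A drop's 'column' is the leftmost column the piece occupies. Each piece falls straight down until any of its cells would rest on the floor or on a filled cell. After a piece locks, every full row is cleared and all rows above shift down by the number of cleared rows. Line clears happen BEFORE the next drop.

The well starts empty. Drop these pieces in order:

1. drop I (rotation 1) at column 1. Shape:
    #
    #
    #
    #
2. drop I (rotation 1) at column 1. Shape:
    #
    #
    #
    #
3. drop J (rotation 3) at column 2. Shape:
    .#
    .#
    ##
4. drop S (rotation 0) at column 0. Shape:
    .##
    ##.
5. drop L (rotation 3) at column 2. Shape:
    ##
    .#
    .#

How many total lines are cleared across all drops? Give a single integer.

Answer: 0

Derivation:
Drop 1: I rot1 at col 1 lands with bottom-row=0; cleared 0 line(s) (total 0); column heights now [0 4 0 0], max=4
Drop 2: I rot1 at col 1 lands with bottom-row=4; cleared 0 line(s) (total 0); column heights now [0 8 0 0], max=8
Drop 3: J rot3 at col 2 lands with bottom-row=0; cleared 0 line(s) (total 0); column heights now [0 8 1 3], max=8
Drop 4: S rot0 at col 0 lands with bottom-row=8; cleared 0 line(s) (total 0); column heights now [9 10 10 3], max=10
Drop 5: L rot3 at col 2 lands with bottom-row=8; cleared 0 line(s) (total 0); column heights now [9 10 11 11], max=11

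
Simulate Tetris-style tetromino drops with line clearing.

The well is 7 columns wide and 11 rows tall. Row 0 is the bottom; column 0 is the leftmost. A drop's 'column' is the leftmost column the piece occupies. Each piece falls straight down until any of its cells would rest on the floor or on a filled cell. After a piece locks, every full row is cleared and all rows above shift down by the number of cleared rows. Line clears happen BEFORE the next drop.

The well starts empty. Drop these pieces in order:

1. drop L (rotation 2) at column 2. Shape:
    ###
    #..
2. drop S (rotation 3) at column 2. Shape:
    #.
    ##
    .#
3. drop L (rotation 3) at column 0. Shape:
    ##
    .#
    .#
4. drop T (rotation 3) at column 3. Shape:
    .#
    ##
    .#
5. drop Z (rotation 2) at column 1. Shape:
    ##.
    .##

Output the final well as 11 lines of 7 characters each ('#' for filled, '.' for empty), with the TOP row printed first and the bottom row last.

Answer: .......
.......
.......
.......
.##....
..###..
..###..
..###..
##.#...
.####..
.##....

Derivation:
Drop 1: L rot2 at col 2 lands with bottom-row=0; cleared 0 line(s) (total 0); column heights now [0 0 2 2 2 0 0], max=2
Drop 2: S rot3 at col 2 lands with bottom-row=2; cleared 0 line(s) (total 0); column heights now [0 0 5 4 2 0 0], max=5
Drop 3: L rot3 at col 0 lands with bottom-row=0; cleared 0 line(s) (total 0); column heights now [3 3 5 4 2 0 0], max=5
Drop 4: T rot3 at col 3 lands with bottom-row=3; cleared 0 line(s) (total 0); column heights now [3 3 5 5 6 0 0], max=6
Drop 5: Z rot2 at col 1 lands with bottom-row=5; cleared 0 line(s) (total 0); column heights now [3 7 7 6 6 0 0], max=7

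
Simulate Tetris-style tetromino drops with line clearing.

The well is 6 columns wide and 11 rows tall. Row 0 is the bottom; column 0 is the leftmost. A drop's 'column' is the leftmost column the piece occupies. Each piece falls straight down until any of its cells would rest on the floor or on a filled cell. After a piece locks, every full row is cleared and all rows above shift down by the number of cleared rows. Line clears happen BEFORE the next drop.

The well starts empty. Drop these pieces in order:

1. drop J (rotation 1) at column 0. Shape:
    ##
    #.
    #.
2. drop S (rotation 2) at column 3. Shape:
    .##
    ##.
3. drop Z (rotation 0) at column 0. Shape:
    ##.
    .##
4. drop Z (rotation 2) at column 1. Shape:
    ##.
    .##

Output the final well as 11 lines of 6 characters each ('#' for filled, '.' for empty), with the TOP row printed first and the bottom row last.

Drop 1: J rot1 at col 0 lands with bottom-row=0; cleared 0 line(s) (total 0); column heights now [3 3 0 0 0 0], max=3
Drop 2: S rot2 at col 3 lands with bottom-row=0; cleared 0 line(s) (total 0); column heights now [3 3 0 1 2 2], max=3
Drop 3: Z rot0 at col 0 lands with bottom-row=3; cleared 0 line(s) (total 0); column heights now [5 5 4 1 2 2], max=5
Drop 4: Z rot2 at col 1 lands with bottom-row=4; cleared 0 line(s) (total 0); column heights now [5 6 6 5 2 2], max=6

Answer: ......
......
......
......
......
.##...
####..
.##...
##....
#...##
#..##.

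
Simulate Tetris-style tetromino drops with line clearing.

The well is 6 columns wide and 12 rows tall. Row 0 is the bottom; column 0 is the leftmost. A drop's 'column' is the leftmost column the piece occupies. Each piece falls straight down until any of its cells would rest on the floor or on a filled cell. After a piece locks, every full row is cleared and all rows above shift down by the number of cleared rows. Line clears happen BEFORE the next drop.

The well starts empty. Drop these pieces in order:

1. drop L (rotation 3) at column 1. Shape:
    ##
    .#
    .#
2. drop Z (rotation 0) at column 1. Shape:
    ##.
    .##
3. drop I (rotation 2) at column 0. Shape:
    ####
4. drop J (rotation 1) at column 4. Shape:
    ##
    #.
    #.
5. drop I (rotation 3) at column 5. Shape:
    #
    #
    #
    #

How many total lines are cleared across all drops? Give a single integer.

Drop 1: L rot3 at col 1 lands with bottom-row=0; cleared 0 line(s) (total 0); column heights now [0 3 3 0 0 0], max=3
Drop 2: Z rot0 at col 1 lands with bottom-row=3; cleared 0 line(s) (total 0); column heights now [0 5 5 4 0 0], max=5
Drop 3: I rot2 at col 0 lands with bottom-row=5; cleared 0 line(s) (total 0); column heights now [6 6 6 6 0 0], max=6
Drop 4: J rot1 at col 4 lands with bottom-row=0; cleared 0 line(s) (total 0); column heights now [6 6 6 6 3 3], max=6
Drop 5: I rot3 at col 5 lands with bottom-row=3; cleared 0 line(s) (total 0); column heights now [6 6 6 6 3 7], max=7

Answer: 0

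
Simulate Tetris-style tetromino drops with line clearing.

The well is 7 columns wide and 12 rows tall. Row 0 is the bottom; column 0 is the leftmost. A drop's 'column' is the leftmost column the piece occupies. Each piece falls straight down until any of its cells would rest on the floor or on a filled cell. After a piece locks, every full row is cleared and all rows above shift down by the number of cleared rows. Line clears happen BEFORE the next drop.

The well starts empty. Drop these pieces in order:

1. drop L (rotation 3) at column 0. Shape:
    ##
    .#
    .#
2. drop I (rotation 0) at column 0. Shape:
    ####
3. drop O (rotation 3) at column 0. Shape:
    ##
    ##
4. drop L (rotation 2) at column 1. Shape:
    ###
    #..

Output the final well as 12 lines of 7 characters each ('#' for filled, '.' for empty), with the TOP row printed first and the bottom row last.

Drop 1: L rot3 at col 0 lands with bottom-row=0; cleared 0 line(s) (total 0); column heights now [3 3 0 0 0 0 0], max=3
Drop 2: I rot0 at col 0 lands with bottom-row=3; cleared 0 line(s) (total 0); column heights now [4 4 4 4 0 0 0], max=4
Drop 3: O rot3 at col 0 lands with bottom-row=4; cleared 0 line(s) (total 0); column heights now [6 6 4 4 0 0 0], max=6
Drop 4: L rot2 at col 1 lands with bottom-row=6; cleared 0 line(s) (total 0); column heights now [6 8 8 8 0 0 0], max=8

Answer: .......
.......
.......
.......
.###...
.#.....
##.....
##.....
####...
##.....
.#.....
.#.....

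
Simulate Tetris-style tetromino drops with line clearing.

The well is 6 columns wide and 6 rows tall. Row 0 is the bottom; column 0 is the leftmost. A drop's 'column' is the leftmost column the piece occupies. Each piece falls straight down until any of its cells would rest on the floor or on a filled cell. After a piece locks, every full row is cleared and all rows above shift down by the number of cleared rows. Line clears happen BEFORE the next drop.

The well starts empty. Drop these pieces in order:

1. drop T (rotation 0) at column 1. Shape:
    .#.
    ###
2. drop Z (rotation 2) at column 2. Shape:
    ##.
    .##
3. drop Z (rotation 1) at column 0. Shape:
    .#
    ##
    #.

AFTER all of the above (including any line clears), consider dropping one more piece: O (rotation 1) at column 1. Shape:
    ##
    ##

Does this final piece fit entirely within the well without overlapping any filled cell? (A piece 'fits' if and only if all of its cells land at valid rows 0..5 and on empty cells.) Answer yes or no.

Drop 1: T rot0 at col 1 lands with bottom-row=0; cleared 0 line(s) (total 0); column heights now [0 1 2 1 0 0], max=2
Drop 2: Z rot2 at col 2 lands with bottom-row=1; cleared 0 line(s) (total 0); column heights now [0 1 3 3 2 0], max=3
Drop 3: Z rot1 at col 0 lands with bottom-row=0; cleared 0 line(s) (total 0); column heights now [2 3 3 3 2 0], max=3
Test piece O rot1 at col 1 (width 2): heights before test = [2 3 3 3 2 0]; fits = True

Answer: yes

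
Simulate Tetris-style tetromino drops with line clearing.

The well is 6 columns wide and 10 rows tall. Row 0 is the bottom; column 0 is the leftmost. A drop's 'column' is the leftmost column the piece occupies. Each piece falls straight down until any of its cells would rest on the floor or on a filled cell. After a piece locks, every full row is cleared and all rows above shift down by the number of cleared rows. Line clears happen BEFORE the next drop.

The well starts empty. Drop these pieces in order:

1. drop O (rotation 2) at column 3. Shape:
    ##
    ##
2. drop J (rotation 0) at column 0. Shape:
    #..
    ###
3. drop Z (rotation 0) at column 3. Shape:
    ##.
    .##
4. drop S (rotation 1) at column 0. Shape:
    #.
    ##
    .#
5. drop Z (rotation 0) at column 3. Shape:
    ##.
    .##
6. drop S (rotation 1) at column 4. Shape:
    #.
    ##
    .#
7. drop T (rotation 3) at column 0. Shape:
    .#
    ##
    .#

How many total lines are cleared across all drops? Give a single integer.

Drop 1: O rot2 at col 3 lands with bottom-row=0; cleared 0 line(s) (total 0); column heights now [0 0 0 2 2 0], max=2
Drop 2: J rot0 at col 0 lands with bottom-row=0; cleared 0 line(s) (total 0); column heights now [2 1 1 2 2 0], max=2
Drop 3: Z rot0 at col 3 lands with bottom-row=2; cleared 0 line(s) (total 0); column heights now [2 1 1 4 4 3], max=4
Drop 4: S rot1 at col 0 lands with bottom-row=1; cleared 0 line(s) (total 0); column heights now [4 3 1 4 4 3], max=4
Drop 5: Z rot0 at col 3 lands with bottom-row=4; cleared 0 line(s) (total 0); column heights now [4 3 1 6 6 5], max=6
Drop 6: S rot1 at col 4 lands with bottom-row=5; cleared 0 line(s) (total 0); column heights now [4 3 1 6 8 7], max=8
Drop 7: T rot3 at col 0 lands with bottom-row=3; cleared 0 line(s) (total 0); column heights now [5 6 1 6 8 7], max=8

Answer: 0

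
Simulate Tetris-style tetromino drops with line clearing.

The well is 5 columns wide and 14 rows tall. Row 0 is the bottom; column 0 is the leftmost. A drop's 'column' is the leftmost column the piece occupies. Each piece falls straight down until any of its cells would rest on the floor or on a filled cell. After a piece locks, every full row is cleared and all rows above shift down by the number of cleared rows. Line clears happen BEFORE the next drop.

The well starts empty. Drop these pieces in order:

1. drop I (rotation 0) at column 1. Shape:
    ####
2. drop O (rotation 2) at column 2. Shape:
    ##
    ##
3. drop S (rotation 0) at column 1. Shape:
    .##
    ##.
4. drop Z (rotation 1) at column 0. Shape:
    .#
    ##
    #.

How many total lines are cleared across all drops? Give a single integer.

Answer: 0

Derivation:
Drop 1: I rot0 at col 1 lands with bottom-row=0; cleared 0 line(s) (total 0); column heights now [0 1 1 1 1], max=1
Drop 2: O rot2 at col 2 lands with bottom-row=1; cleared 0 line(s) (total 0); column heights now [0 1 3 3 1], max=3
Drop 3: S rot0 at col 1 lands with bottom-row=3; cleared 0 line(s) (total 0); column heights now [0 4 5 5 1], max=5
Drop 4: Z rot1 at col 0 lands with bottom-row=3; cleared 0 line(s) (total 0); column heights now [5 6 5 5 1], max=6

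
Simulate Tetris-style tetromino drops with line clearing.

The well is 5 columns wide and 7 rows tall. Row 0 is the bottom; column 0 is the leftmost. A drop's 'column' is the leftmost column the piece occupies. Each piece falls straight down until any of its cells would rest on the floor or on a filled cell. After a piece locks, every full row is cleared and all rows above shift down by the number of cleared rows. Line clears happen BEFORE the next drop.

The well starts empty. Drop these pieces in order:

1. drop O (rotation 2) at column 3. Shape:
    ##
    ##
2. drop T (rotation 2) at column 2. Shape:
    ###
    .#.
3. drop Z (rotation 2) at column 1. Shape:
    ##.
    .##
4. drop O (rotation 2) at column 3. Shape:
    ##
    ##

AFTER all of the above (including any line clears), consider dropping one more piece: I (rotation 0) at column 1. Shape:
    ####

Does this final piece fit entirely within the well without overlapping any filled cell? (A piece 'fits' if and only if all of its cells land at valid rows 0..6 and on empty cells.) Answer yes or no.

Drop 1: O rot2 at col 3 lands with bottom-row=0; cleared 0 line(s) (total 0); column heights now [0 0 0 2 2], max=2
Drop 2: T rot2 at col 2 lands with bottom-row=2; cleared 0 line(s) (total 0); column heights now [0 0 4 4 4], max=4
Drop 3: Z rot2 at col 1 lands with bottom-row=4; cleared 0 line(s) (total 0); column heights now [0 6 6 5 4], max=6
Drop 4: O rot2 at col 3 lands with bottom-row=5; cleared 0 line(s) (total 0); column heights now [0 6 6 7 7], max=7
Test piece I rot0 at col 1 (width 4): heights before test = [0 6 6 7 7]; fits = False

Answer: no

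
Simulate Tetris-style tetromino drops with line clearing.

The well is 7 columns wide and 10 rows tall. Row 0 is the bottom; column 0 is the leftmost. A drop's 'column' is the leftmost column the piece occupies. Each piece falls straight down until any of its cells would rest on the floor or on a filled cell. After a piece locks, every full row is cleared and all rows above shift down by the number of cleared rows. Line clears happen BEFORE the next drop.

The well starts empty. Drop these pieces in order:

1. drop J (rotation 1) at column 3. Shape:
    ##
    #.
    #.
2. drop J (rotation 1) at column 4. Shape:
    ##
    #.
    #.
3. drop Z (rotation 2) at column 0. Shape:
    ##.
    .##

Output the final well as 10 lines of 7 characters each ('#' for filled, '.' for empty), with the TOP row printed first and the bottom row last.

Drop 1: J rot1 at col 3 lands with bottom-row=0; cleared 0 line(s) (total 0); column heights now [0 0 0 3 3 0 0], max=3
Drop 2: J rot1 at col 4 lands with bottom-row=3; cleared 0 line(s) (total 0); column heights now [0 0 0 3 6 6 0], max=6
Drop 3: Z rot2 at col 0 lands with bottom-row=0; cleared 0 line(s) (total 0); column heights now [2 2 1 3 6 6 0], max=6

Answer: .......
.......
.......
.......
....##.
....#..
....#..
...##..
##.#...
.###...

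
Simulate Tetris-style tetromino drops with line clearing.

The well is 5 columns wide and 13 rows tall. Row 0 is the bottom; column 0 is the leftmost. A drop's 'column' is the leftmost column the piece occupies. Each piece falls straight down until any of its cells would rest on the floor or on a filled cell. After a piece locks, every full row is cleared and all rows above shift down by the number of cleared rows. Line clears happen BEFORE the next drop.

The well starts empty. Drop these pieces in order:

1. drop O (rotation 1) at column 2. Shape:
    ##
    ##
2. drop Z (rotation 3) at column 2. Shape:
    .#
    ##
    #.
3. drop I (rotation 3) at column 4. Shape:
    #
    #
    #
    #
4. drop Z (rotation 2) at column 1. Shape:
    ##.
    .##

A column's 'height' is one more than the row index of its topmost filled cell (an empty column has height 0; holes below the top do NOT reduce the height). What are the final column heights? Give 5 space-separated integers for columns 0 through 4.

Answer: 0 7 7 6 4

Derivation:
Drop 1: O rot1 at col 2 lands with bottom-row=0; cleared 0 line(s) (total 0); column heights now [0 0 2 2 0], max=2
Drop 2: Z rot3 at col 2 lands with bottom-row=2; cleared 0 line(s) (total 0); column heights now [0 0 4 5 0], max=5
Drop 3: I rot3 at col 4 lands with bottom-row=0; cleared 0 line(s) (total 0); column heights now [0 0 4 5 4], max=5
Drop 4: Z rot2 at col 1 lands with bottom-row=5; cleared 0 line(s) (total 0); column heights now [0 7 7 6 4], max=7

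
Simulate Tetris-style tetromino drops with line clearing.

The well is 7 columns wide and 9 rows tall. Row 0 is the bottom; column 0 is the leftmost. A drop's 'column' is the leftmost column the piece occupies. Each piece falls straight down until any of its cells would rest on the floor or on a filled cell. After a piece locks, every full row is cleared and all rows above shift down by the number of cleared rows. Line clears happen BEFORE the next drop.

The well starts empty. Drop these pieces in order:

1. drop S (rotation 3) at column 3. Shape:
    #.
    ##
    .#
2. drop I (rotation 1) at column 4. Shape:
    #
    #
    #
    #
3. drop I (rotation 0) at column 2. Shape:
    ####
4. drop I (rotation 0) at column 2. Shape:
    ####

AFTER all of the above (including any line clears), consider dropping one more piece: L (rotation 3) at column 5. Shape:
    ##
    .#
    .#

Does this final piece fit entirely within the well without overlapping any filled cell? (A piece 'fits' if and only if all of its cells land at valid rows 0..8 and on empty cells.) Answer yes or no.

Drop 1: S rot3 at col 3 lands with bottom-row=0; cleared 0 line(s) (total 0); column heights now [0 0 0 3 2 0 0], max=3
Drop 2: I rot1 at col 4 lands with bottom-row=2; cleared 0 line(s) (total 0); column heights now [0 0 0 3 6 0 0], max=6
Drop 3: I rot0 at col 2 lands with bottom-row=6; cleared 0 line(s) (total 0); column heights now [0 0 7 7 7 7 0], max=7
Drop 4: I rot0 at col 2 lands with bottom-row=7; cleared 0 line(s) (total 0); column heights now [0 0 8 8 8 8 0], max=8
Test piece L rot3 at col 5 (width 2): heights before test = [0 0 8 8 8 8 0]; fits = True

Answer: yes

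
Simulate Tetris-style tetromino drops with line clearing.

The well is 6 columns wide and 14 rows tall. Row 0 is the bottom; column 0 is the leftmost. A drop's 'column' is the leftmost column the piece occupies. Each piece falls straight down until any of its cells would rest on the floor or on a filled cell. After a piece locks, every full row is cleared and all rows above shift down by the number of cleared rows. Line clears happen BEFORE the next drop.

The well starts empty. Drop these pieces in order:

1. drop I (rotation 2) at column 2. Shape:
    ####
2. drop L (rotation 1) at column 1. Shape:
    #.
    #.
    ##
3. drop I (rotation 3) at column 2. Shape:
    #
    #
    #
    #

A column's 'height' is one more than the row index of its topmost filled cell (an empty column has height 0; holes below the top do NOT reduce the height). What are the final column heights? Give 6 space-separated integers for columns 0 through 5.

Drop 1: I rot2 at col 2 lands with bottom-row=0; cleared 0 line(s) (total 0); column heights now [0 0 1 1 1 1], max=1
Drop 2: L rot1 at col 1 lands with bottom-row=1; cleared 0 line(s) (total 0); column heights now [0 4 2 1 1 1], max=4
Drop 3: I rot3 at col 2 lands with bottom-row=2; cleared 0 line(s) (total 0); column heights now [0 4 6 1 1 1], max=6

Answer: 0 4 6 1 1 1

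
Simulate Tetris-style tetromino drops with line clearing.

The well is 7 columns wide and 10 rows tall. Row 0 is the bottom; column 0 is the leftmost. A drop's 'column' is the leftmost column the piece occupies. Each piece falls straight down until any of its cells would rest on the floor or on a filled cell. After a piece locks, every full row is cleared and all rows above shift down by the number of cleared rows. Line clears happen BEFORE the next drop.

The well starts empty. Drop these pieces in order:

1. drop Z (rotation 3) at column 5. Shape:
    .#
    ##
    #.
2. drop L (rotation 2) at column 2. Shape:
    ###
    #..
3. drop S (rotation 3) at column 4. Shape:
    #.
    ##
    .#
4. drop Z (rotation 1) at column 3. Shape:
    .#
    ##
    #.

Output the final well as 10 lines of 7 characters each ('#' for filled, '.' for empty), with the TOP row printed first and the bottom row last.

Drop 1: Z rot3 at col 5 lands with bottom-row=0; cleared 0 line(s) (total 0); column heights now [0 0 0 0 0 2 3], max=3
Drop 2: L rot2 at col 2 lands with bottom-row=0; cleared 0 line(s) (total 0); column heights now [0 0 2 2 2 2 3], max=3
Drop 3: S rot3 at col 4 lands with bottom-row=2; cleared 0 line(s) (total 0); column heights now [0 0 2 2 5 4 3], max=5
Drop 4: Z rot1 at col 3 lands with bottom-row=4; cleared 0 line(s) (total 0); column heights now [0 0 2 6 7 4 3], max=7

Answer: .......
.......
.......
....#..
...##..
...##..
....##.
.....##
..#####
..#..#.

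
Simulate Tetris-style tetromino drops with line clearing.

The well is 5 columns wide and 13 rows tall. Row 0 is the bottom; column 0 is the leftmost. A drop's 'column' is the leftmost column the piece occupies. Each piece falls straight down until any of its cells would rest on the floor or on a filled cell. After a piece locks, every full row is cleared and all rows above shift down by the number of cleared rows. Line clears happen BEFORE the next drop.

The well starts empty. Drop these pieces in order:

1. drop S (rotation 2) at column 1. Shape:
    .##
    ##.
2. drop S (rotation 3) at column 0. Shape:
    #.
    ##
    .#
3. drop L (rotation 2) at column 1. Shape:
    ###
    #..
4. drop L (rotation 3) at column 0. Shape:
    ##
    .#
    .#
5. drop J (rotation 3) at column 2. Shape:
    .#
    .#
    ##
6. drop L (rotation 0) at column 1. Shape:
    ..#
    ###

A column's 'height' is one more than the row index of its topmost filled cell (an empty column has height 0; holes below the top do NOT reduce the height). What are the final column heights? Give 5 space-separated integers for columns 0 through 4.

Answer: 8 9 9 10 0

Derivation:
Drop 1: S rot2 at col 1 lands with bottom-row=0; cleared 0 line(s) (total 0); column heights now [0 1 2 2 0], max=2
Drop 2: S rot3 at col 0 lands with bottom-row=1; cleared 0 line(s) (total 0); column heights now [4 3 2 2 0], max=4
Drop 3: L rot2 at col 1 lands with bottom-row=3; cleared 0 line(s) (total 0); column heights now [4 5 5 5 0], max=5
Drop 4: L rot3 at col 0 lands with bottom-row=5; cleared 0 line(s) (total 0); column heights now [8 8 5 5 0], max=8
Drop 5: J rot3 at col 2 lands with bottom-row=5; cleared 0 line(s) (total 0); column heights now [8 8 6 8 0], max=8
Drop 6: L rot0 at col 1 lands with bottom-row=8; cleared 0 line(s) (total 0); column heights now [8 9 9 10 0], max=10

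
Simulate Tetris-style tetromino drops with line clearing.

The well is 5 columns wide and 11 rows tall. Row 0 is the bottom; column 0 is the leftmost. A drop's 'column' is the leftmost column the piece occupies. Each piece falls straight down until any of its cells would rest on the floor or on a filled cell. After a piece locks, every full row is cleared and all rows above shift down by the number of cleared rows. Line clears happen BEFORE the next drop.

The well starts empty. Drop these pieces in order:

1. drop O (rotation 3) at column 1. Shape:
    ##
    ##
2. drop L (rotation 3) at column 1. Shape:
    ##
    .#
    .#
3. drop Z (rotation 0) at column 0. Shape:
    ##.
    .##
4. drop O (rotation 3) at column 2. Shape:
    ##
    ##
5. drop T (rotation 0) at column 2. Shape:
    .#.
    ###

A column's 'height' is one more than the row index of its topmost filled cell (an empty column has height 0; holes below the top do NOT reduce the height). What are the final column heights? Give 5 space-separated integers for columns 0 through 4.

Answer: 7 7 9 10 9

Derivation:
Drop 1: O rot3 at col 1 lands with bottom-row=0; cleared 0 line(s) (total 0); column heights now [0 2 2 0 0], max=2
Drop 2: L rot3 at col 1 lands with bottom-row=2; cleared 0 line(s) (total 0); column heights now [0 5 5 0 0], max=5
Drop 3: Z rot0 at col 0 lands with bottom-row=5; cleared 0 line(s) (total 0); column heights now [7 7 6 0 0], max=7
Drop 4: O rot3 at col 2 lands with bottom-row=6; cleared 0 line(s) (total 0); column heights now [7 7 8 8 0], max=8
Drop 5: T rot0 at col 2 lands with bottom-row=8; cleared 0 line(s) (total 0); column heights now [7 7 9 10 9], max=10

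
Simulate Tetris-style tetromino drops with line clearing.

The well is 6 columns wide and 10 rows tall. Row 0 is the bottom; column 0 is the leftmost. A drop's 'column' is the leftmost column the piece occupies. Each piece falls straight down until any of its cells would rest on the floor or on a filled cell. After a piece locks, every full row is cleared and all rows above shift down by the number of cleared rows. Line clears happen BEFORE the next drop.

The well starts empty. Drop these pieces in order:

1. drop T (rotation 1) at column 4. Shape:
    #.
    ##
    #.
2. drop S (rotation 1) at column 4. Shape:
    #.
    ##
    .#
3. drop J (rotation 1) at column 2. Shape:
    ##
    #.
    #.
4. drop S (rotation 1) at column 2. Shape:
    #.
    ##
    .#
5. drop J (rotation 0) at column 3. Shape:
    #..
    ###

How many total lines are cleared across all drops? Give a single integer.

Answer: 0

Derivation:
Drop 1: T rot1 at col 4 lands with bottom-row=0; cleared 0 line(s) (total 0); column heights now [0 0 0 0 3 2], max=3
Drop 2: S rot1 at col 4 lands with bottom-row=2; cleared 0 line(s) (total 0); column heights now [0 0 0 0 5 4], max=5
Drop 3: J rot1 at col 2 lands with bottom-row=0; cleared 0 line(s) (total 0); column heights now [0 0 3 3 5 4], max=5
Drop 4: S rot1 at col 2 lands with bottom-row=3; cleared 0 line(s) (total 0); column heights now [0 0 6 5 5 4], max=6
Drop 5: J rot0 at col 3 lands with bottom-row=5; cleared 0 line(s) (total 0); column heights now [0 0 6 7 6 6], max=7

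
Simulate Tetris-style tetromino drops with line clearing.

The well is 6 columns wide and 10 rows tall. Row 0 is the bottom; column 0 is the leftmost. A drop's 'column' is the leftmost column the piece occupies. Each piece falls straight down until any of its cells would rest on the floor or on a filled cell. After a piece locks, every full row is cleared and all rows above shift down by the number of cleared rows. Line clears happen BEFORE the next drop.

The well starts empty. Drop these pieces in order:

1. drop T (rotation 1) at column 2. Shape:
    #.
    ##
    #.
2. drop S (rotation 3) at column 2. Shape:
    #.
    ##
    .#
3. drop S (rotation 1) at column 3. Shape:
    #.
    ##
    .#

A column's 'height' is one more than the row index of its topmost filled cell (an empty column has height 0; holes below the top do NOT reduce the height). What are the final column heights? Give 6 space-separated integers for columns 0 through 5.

Drop 1: T rot1 at col 2 lands with bottom-row=0; cleared 0 line(s) (total 0); column heights now [0 0 3 2 0 0], max=3
Drop 2: S rot3 at col 2 lands with bottom-row=2; cleared 0 line(s) (total 0); column heights now [0 0 5 4 0 0], max=5
Drop 3: S rot1 at col 3 lands with bottom-row=3; cleared 0 line(s) (total 0); column heights now [0 0 5 6 5 0], max=6

Answer: 0 0 5 6 5 0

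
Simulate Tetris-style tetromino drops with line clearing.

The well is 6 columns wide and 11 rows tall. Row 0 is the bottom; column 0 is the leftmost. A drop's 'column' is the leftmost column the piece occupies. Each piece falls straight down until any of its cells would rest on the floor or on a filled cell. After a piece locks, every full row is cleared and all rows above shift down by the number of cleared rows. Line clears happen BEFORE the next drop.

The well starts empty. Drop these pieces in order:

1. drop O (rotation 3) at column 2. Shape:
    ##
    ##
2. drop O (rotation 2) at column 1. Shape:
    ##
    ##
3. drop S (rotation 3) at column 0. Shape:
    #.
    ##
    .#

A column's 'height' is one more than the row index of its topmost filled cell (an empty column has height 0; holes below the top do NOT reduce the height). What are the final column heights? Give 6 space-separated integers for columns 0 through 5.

Drop 1: O rot3 at col 2 lands with bottom-row=0; cleared 0 line(s) (total 0); column heights now [0 0 2 2 0 0], max=2
Drop 2: O rot2 at col 1 lands with bottom-row=2; cleared 0 line(s) (total 0); column heights now [0 4 4 2 0 0], max=4
Drop 3: S rot3 at col 0 lands with bottom-row=4; cleared 0 line(s) (total 0); column heights now [7 6 4 2 0 0], max=7

Answer: 7 6 4 2 0 0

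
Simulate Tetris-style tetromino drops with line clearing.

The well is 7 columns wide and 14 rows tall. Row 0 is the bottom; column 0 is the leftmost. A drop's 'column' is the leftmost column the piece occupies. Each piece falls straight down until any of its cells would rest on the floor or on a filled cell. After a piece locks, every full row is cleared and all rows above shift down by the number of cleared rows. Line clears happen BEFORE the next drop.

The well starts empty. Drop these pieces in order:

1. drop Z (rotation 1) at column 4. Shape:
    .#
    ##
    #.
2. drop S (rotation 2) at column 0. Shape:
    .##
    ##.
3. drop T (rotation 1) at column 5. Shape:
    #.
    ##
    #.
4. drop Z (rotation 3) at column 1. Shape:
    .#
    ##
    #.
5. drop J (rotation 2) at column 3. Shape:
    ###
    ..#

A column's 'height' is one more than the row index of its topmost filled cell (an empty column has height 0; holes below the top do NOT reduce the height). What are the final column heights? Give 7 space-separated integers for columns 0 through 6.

Drop 1: Z rot1 at col 4 lands with bottom-row=0; cleared 0 line(s) (total 0); column heights now [0 0 0 0 2 3 0], max=3
Drop 2: S rot2 at col 0 lands with bottom-row=0; cleared 0 line(s) (total 0); column heights now [1 2 2 0 2 3 0], max=3
Drop 3: T rot1 at col 5 lands with bottom-row=3; cleared 0 line(s) (total 0); column heights now [1 2 2 0 2 6 5], max=6
Drop 4: Z rot3 at col 1 lands with bottom-row=2; cleared 0 line(s) (total 0); column heights now [1 4 5 0 2 6 5], max=6
Drop 5: J rot2 at col 3 lands with bottom-row=6; cleared 0 line(s) (total 0); column heights now [1 4 5 8 8 8 5], max=8

Answer: 1 4 5 8 8 8 5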